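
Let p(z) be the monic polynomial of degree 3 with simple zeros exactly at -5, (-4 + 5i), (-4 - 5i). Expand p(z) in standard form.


The polynomial is p(z) = ∏_{α ∈ S} (z − α), where S = {-5, (-4 + 5i), (-4 - 5i)}.
Expanding the product yields: p(z) = z^3 + 13·z^2 + 81·z + 205.
Note conjugate pairs combine to real quadratics: (z − (-4+5i))(z − (-4−5i)) = z² + 8z + 41.
The resulting polynomial has degree 3 and real coefficients as required.

p(z) = z^3 + 13·z^2 + 81·z + 205.


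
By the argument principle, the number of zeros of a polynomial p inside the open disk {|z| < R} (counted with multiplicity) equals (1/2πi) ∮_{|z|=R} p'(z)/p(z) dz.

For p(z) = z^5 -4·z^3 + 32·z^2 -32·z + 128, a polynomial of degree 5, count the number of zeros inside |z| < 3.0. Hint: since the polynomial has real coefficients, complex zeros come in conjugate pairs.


The zeros of p are: -4, (2 + 2i), (2 - 2i), (0 + 2i), (0 - 2i).
Their magnitudes are: 4, 2.828, 2.828, 2, 2.
Zeros with |z| < R = 3.0: (2 + 2i), (2 - 2i), (0 + 2i), (0 - 2i).
Count = 4.
By the argument principle, (1/2πi) ∮_{|z|=R} p'(z)/p(z) dz equals exactly this count.

Number of zeros inside |z| < 3.0: 4.


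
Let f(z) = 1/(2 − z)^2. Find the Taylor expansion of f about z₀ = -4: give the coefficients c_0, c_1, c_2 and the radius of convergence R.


Let w = z − z₀, so z = z₀ + w.
Then 2 − z = 2 − (z₀ + w) = (2 − z₀) − w = 6 − w.
f(z) = 1/(6 − w)^2 = (1/(6)^2) · (1 − w/(6))^{−2}.
By the binomial series (1−u)^{−2} = Σ_{n≥0} C(n+1, 1) u^n for |u|<1, with u = w/(6):
  c_n = C(n+1, 1) / (6)^(n+2).
  c_0 = 1/(6)^2 = 1/36.
  c_1 = 2/(6)^3 = 1/108.
  c_2 = 3/(6)^4 = 1/432.
The series is valid for |w/d| < 1, i.e. |z − z₀| < |d|.
Radius of convergence: R = |2 − z₀| = |6| = 6 (distance from z₀ to the singularity z = 2).

c_0 = 1/36, c_1 = 1/108, c_2 = 1/432; R = 6.


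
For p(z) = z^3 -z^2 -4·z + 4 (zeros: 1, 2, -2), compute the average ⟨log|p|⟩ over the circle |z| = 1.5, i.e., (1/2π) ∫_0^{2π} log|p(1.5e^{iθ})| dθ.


Zeros: -2, 1, 2; r = 1.5.
Inside |z| < r: 1. Outside (|z| ≥ r): -2, 2.
p(0) = 4, so log|p(0)| = log(4) = 1.3863.
Apply Jensen: I(r) = log|p(0)| + Σ_k log(r/|z_k|), summed over zeros inside |z| < r.
  log(r/|z_k|) for z_k = 1: log(1.5/1) = 0.4055
  Outside zeros (-2, 2) contribute nothing to the Jensen sum.
Sum over inside zeros: 0.4055.
I(r) = log|p(0)| + (inside sum) = 1.3863 + 0.4055 = 1.7918.
Note: since some zeros are outside |z| ≤ r, the simplified n·log(r) form does NOT apply — only the inside zeros contribute.

I(r) ≈ 1.7918.


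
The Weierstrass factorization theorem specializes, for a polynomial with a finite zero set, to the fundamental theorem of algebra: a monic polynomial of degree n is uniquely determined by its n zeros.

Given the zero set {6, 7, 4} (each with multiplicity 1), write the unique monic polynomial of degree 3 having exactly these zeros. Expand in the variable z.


The polynomial is p(z) = ∏_{α ∈ S} (z − α), where S = {6, 7, 4}.
Expanding the product yields: p(z) = z^3 -17·z^2 + 94·z -168.
The resulting polynomial has degree 3 and real coefficients as required.

p(z) = z^3 -17·z^2 + 94·z -168.


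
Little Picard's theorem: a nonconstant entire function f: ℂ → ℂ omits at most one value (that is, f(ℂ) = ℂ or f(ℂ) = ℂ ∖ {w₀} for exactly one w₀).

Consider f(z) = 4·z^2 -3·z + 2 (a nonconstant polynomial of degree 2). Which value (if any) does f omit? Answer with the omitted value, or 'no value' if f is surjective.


Little Picard bounds the complement of f(ℂ) to at most one point.
For every w ∈ ℂ, the equation p(z) − w = 0 is a nonconstant polynomial in z and hence has at least one root by the fundamental theorem of algebra. So p is surjective onto ℂ, omitting no value.

Omitted value: no value.


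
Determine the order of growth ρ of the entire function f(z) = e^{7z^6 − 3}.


|e^{7z^6 − 3}| = e^{Re(7·z^6) + -3} ≤ e^{7|z|^6 + -3} = e^{7r^6 + -3} on |z| = r, so ρ ≤ 6. Choosing z on |z|=r so that 7·z^6 is real positive (always possible by picking arg z appropriately) gives |f(z)| = e^{7r^6 + -3}, matching the bound. The additive constant -3 does not affect log log M(r) ~ 6·log r. Hence ρ = 6.
Therefore ρ = 6.

Order ρ = 6.


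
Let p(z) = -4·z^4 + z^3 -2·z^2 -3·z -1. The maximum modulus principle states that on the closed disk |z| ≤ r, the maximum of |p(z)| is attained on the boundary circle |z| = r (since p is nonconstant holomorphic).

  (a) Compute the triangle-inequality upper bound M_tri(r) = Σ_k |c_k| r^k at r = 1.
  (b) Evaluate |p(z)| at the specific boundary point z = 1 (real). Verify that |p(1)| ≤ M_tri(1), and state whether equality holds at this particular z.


Coefficients: c_0 = -1, c_1 = -3, c_2 = -2, c_3 = 1, c_4 = -4. Radius r = 1.
Part (a). Triangle bound: M_tri(r) = Σ_k |c_k| r^k
  = |-1|·1^0 + |-3|·1^1 + |-2|·1^2 + |1|·1^3 + |-4|·1^4
  = 1 + 3 + 2 + 1 + 4 = 11.
This bounds M(r) := max_{|z|=r} |p(z)| from above; equality holds iff all terms c_k z^k can be made to align in phase at a single z on |z|=r.
Part (b). At z = 1 (real, on the circle |z| = r):
  p(1) = (-1)·1^0 + (-3)·1^1 + (-2)·1^2 + (1)·1^3 + (-4)·1^4 = -9.
  |p(1)| = 9.
Check: |p(1)| = 9 ≤ 11 = M_tri(1). ✓ Equality does not hold at z = 1 (the coefficients have mixed signs, so the terms do not all align in phase there).

M_tri(1) = 11; |p(1)| = 9; equality at z=1: no.


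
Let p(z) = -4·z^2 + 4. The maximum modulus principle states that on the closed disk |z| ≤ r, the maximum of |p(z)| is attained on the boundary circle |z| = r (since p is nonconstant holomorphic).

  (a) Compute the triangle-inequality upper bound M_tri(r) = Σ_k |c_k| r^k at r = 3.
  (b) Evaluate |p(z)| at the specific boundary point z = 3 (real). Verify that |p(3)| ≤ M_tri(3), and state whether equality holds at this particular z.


Coefficients: c_0 = 4, c_1 = 0, c_2 = -4. Radius r = 3.
Part (a). Triangle bound: M_tri(r) = Σ_k |c_k| r^k
  = |4|·3^0 + |0|·3^1 + |-4|·3^2
  = 4 + 0 + 36 = 40.
This bounds M(r) := max_{|z|=r} |p(z)| from above; equality holds iff all terms c_k z^k can be made to align in phase at a single z on |z|=r.
Part (b). At z = 3 (real, on the circle |z| = r):
  p(3) = (4)·3^0 + (0)·3^1 + (-4)·3^2 = -32.
  |p(3)| = 32.
Check: |p(3)| = 32 ≤ 40 = M_tri(3). ✓ Equality does not hold at z = 3 (the coefficients have mixed signs, so the terms do not all align in phase there).

M_tri(3) = 40; |p(3)| = 32; equality at z=3: no.


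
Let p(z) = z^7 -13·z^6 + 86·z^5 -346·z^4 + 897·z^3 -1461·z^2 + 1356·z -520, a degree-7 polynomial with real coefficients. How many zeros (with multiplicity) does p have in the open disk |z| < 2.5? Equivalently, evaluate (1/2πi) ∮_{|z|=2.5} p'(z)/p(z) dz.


The zeros of p are: (2 + 2i), (2 - 2i), 1, (2 + 1i), (2 - 1i), (2 + 3i), (2 - 3i).
Their magnitudes are: 2.828, 2.828, 1, 2.236, 2.236, 3.606, 3.606.
Zeros with |z| < R = 2.5: 1, (2 + 1i), (2 - 1i).
Count = 3.
By the argument principle, (1/2πi) ∮_{|z|=R} p'(z)/p(z) dz equals exactly this count.

Number of zeros inside |z| < 2.5: 3.


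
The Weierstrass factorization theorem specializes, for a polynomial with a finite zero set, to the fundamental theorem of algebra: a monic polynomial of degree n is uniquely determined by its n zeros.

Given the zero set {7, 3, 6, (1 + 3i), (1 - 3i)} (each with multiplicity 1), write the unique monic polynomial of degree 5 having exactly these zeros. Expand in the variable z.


The polynomial is p(z) = ∏_{α ∈ S} (z − α), where S = {7, 3, 6, (1 + 3i), (1 - 3i)}.
Expanding the product yields: p(z) = z^5 -18·z^4 + 123·z^3 -448·z^2 + 1062·z -1260.
Note conjugate pairs combine to real quadratics: (z − (1+3i))(z − (1−3i)) = z² − 2z + 10.
The resulting polynomial has degree 5 and real coefficients as required.

p(z) = z^5 -18·z^4 + 123·z^3 -448·z^2 + 1062·z -1260.


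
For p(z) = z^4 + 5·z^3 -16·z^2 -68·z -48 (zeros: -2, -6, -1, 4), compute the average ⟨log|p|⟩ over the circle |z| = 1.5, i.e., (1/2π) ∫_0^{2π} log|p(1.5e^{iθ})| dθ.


Zeros: -6, -2, -1, 4; r = 1.5.
Inside |z| < r: -1. Outside (|z| ≥ r): -6, -2, 4.
p(0) = -48, so log|p(0)| = log(48) = 3.8712.
Apply Jensen: I(r) = log|p(0)| + Σ_k log(r/|z_k|), summed over zeros inside |z| < r.
  log(r/|z_k|) for z_k = -1: log(1.5/1) = 0.4055
  Outside zeros (-6, -2, 4) contribute nothing to the Jensen sum.
Sum over inside zeros: 0.4055.
I(r) = log|p(0)| + (inside sum) = 3.8712 + 0.4055 = 4.2767.
Note: since some zeros are outside |z| ≤ r, the simplified n·log(r) form does NOT apply — only the inside zeros contribute.

I(r) ≈ 4.2767.


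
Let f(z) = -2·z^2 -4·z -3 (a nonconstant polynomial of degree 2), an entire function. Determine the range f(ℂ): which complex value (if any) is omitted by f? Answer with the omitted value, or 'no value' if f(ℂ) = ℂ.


Little Picard bounds the complement of f(ℂ) to at most one point.
For every w ∈ ℂ, the equation p(z) − w = 0 is a nonconstant polynomial in z and hence has at least one root by the fundamental theorem of algebra. So p is surjective onto ℂ, omitting no value.

Omitted value: no value.


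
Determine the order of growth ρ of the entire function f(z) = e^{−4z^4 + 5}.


|e^{−4z^4 + 5}| = e^{Re(-4·z^4) + 5} ≤ e^{4|z|^4 + 5} = e^{4r^4 + 5} on |z| = r, so ρ ≤ 4. Choosing z on |z|=r so that -4·z^4 is real positive (always possible by picking arg z appropriately) gives |f(z)| = e^{4r^4 + 5}, matching the bound. The additive constant 5 does not affect log log M(r) ~ 4·log r. Hence ρ = 4.
Therefore ρ = 4.

Order ρ = 4.


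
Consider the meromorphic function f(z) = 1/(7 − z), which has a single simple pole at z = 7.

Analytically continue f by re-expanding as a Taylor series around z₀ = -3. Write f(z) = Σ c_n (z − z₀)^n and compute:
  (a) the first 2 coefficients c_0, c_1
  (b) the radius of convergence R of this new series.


Let w = z − z₀, so z = z₀ + w.
Then 7 − z = 7 − (z₀ + w) = (7 − z₀) − w = 10 − w.
f(z) = 1/(10 − w) = (1/(10)) · 1/(1 − w/(10)) = Σ_{n≥0} w^n / (10)^(n+1).
So c_n = 1/(10)^(n+1):
  c_0 = 1/(10)^1 = 1/10.
  c_1 = 1/(10)^2 = 1/100.
The series is valid for |w/d| < 1, i.e. |z − z₀| < |d|.
Radius of convergence: R = |7 − z₀| = |10| = 10 (distance from z₀ to the singularity z = 7).

c_0 = 1/10, c_1 = 1/100; R = 10.


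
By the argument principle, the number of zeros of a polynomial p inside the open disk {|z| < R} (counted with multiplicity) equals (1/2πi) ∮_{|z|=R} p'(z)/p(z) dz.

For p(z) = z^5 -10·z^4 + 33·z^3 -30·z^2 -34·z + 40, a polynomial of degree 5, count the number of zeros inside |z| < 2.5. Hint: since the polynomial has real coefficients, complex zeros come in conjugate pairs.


The zeros of p are: (3 + 1i), (3 - 1i), 1, -1, 4.
Their magnitudes are: 3.162, 3.162, 1, 1, 4.
Zeros with |z| < R = 2.5: 1, -1.
Count = 2.
By the argument principle, (1/2πi) ∮_{|z|=R} p'(z)/p(z) dz equals exactly this count.

Number of zeros inside |z| < 2.5: 2.


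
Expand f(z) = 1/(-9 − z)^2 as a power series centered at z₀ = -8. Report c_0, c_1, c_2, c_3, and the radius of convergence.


Let w = z − z₀, so z = z₀ + w.
Then -9 − z = -9 − (z₀ + w) = (-9 − z₀) − w = -1 − w.
f(z) = 1/(-1 − w)^2 = (1/(-1)^2) · (1 − w/(-1))^{−2}.
By the binomial series (1−u)^{−2} = Σ_{n≥0} C(n+1, 1) u^n for |u|<1, with u = w/(-1):
  c_n = C(n+1, 1) / (-1)^(n+2).
  c_0 = 1/(-1)^2 = 1.
  c_1 = 2/(-1)^3 = -2.
  c_2 = 3/(-1)^4 = 3.
  c_3 = 4/(-1)^5 = -4.
The series is valid for |w/d| < 1, i.e. |z − z₀| < |d|.
Radius of convergence: R = |-9 − z₀| = |-1| = 1 (distance from z₀ to the singularity z = -9).

c_0 = 1, c_1 = -2, c_2 = 3, c_3 = -4; R = 1.


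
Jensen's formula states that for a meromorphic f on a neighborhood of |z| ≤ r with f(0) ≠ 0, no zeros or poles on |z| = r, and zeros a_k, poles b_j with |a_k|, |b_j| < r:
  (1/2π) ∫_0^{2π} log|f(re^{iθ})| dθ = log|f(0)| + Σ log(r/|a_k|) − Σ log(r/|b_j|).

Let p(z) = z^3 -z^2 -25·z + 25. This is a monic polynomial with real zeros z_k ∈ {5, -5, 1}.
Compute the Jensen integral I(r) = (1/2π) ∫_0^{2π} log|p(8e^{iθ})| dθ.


Zeros: -5, 1, 5; r = 8.
Inside |z| < r: -5, 1, 5. Outside (|z| ≥ r): ∅.
p(0) = 25, so log|p(0)| = log(25) = 3.2189.
Apply Jensen: I(r) = log|p(0)| + Σ_k log(r/|z_k|), summed over zeros inside |z| < r.
  log(r/|z_k|) for z_k = 5: log(8/5) = 0.4700
  log(r/|z_k|) for z_k = -5: log(8/5) = 0.4700
  log(r/|z_k|) for z_k = 1: log(8/1) = 2.0794
Sum over inside zeros: 3.0194.
I(r) = log|p(0)| + (inside sum) = 3.2189 + 3.0194 = 6.2383.
Closed form (all zeros inside, monic): I(r) = n·log(r) = 3·log(8) = 6.2383. ✓

I(r) ≈ 6.2383.


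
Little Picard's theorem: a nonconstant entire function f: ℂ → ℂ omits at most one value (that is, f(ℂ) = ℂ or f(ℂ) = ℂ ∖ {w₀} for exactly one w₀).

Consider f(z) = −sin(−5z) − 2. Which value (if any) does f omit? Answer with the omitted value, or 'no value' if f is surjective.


Little Picard bounds the complement of f(ℂ) to at most one point.
sin is entire and surjective onto ℂ: for every w ∈ ℂ, sin(ζ) = w has a solution ζ ∈ ℂ (e.g., via the complex inverse arcsin). With ζ = −5z this gives z = ζ/(-5). Then -1·sin(−5z) takes every value in -1·ℂ = ℂ, and adding -2 is a bijection of ℂ. So f is surjective and omits no value. (Note: only on the real line is sin bounded by [−1, 1].)

Omitted value: no value.


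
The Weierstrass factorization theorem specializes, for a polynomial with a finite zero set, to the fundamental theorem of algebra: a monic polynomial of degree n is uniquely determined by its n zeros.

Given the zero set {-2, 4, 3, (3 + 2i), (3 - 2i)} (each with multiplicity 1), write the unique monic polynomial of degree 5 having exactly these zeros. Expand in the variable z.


The polynomial is p(z) = ∏_{α ∈ S} (z − α), where S = {-2, 4, 3, (3 + 2i), (3 - 2i)}.
Expanding the product yields: p(z) = z^5 -11·z^4 + 41·z^3 -29·z^2 -170·z + 312.
Note conjugate pairs combine to real quadratics: (z − (3+2i))(z − (3−2i)) = z² − 6z + 13.
The resulting polynomial has degree 5 and real coefficients as required.

p(z) = z^5 -11·z^4 + 41·z^3 -29·z^2 -170·z + 312.


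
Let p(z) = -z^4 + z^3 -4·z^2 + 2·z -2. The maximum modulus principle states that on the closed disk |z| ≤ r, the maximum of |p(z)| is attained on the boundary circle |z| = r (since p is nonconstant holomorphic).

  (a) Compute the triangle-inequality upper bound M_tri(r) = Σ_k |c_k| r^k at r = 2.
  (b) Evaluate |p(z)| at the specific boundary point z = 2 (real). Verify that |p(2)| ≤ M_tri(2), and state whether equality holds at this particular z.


Coefficients: c_0 = -2, c_1 = 2, c_2 = -4, c_3 = 1, c_4 = -1. Radius r = 2.
Part (a). Triangle bound: M_tri(r) = Σ_k |c_k| r^k
  = |-2|·2^0 + |2|·2^1 + |-4|·2^2 + |1|·2^3 + |-1|·2^4
  = 2 + 4 + 16 + 8 + 16 = 46.
This bounds M(r) := max_{|z|=r} |p(z)| from above; equality holds iff all terms c_k z^k can be made to align in phase at a single z on |z|=r.
Part (b). At z = 2 (real, on the circle |z| = r):
  p(2) = (-2)·2^0 + (2)·2^1 + (-4)·2^2 + (1)·2^3 + (-1)·2^4 = -22.
  |p(2)| = 22.
Check: |p(2)| = 22 ≤ 46 = M_tri(2). ✓ Equality does not hold at z = 2 (the coefficients have mixed signs, so the terms do not all align in phase there).

M_tri(2) = 46; |p(2)| = 22; equality at z=2: no.


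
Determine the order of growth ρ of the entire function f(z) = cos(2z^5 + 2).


Write cos(w) = (e^{iw} ± e^{−iw})/(2 or 2i), so |cos(w)| ≤ e^{|w|}. With w = 2z^5 + 2, |w| ≤ 2r^5 + 2 on |z|=r, giving M(r) ≤ e^{2r^5 + 2} and ρ ≤ 5. For the lower bound, choose z on |z|=r with 2z^5 purely imaginary of modulus 2r^5; then |cos(2z^5 + 2)| grows like e^{2r^5}/2, so ρ ≥ 5. Hence ρ = 5.
Therefore ρ = 5.

Order ρ = 5.


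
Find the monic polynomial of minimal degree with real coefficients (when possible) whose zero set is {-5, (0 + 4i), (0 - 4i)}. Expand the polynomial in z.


The polynomial is p(z) = ∏_{α ∈ S} (z − α), where S = {-5, (0 + 4i), (0 - 4i)}.
Expanding the product yields: p(z) = z^3 + 5·z^2 + 16·z + 80.
Note conjugate pairs combine to real quadratics: (z − (0+4i))(z − (0−4i)) = z² + 16.
The resulting polynomial has degree 3 and real coefficients as required.

p(z) = z^3 + 5·z^2 + 16·z + 80.


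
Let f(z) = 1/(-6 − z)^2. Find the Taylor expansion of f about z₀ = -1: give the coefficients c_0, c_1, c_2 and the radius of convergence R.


Let w = z − z₀, so z = z₀ + w.
Then -6 − z = -6 − (z₀ + w) = (-6 − z₀) − w = -5 − w.
f(z) = 1/(-5 − w)^2 = (1/(-5)^2) · (1 − w/(-5))^{−2}.
By the binomial series (1−u)^{−2} = Σ_{n≥0} C(n+1, 1) u^n for |u|<1, with u = w/(-5):
  c_n = C(n+1, 1) / (-5)^(n+2).
  c_0 = 1/(-5)^2 = 1/25.
  c_1 = 2/(-5)^3 = -2/125.
  c_2 = 3/(-5)^4 = 3/625.
The series is valid for |w/d| < 1, i.e. |z − z₀| < |d|.
Radius of convergence: R = |-6 − z₀| = |-5| = 5 (distance from z₀ to the singularity z = -6).

c_0 = 1/25, c_1 = -2/125, c_2 = 3/625; R = 5.


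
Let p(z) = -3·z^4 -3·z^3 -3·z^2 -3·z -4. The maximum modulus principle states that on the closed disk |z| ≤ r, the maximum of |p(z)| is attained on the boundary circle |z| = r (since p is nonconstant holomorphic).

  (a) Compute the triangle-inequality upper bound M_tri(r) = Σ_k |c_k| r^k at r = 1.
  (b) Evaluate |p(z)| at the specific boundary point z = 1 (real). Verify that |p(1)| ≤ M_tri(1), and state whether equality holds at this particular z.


Coefficients: c_0 = -4, c_1 = -3, c_2 = -3, c_3 = -3, c_4 = -3. Radius r = 1.
Part (a). Triangle bound: M_tri(r) = Σ_k |c_k| r^k
  = |-4|·1^0 + |-3|·1^1 + |-3|·1^2 + |-3|·1^3 + |-3|·1^4
  = 4 + 3 + 3 + 3 + 3 = 16.
This bounds M(r) := max_{|z|=r} |p(z)| from above; equality holds iff all terms c_k z^k can be made to align in phase at a single z on |z|=r.
Part (b). At z = 1 (real, on the circle |z| = r):
  p(1) = (-4)·1^0 + (-3)·1^1 + (-3)·1^2 + (-3)·1^3 + (-3)·1^4 = -16.
  |p(1)| = 16.
Since all nonzero coefficients share the same sign, |p(1)| = 16 = M_tri(1); the triangle bound is attained at z = 1, so in fact M(r) = 16.

M_tri(1) = 16; |p(1)| = 16; equality at z=1: yes.


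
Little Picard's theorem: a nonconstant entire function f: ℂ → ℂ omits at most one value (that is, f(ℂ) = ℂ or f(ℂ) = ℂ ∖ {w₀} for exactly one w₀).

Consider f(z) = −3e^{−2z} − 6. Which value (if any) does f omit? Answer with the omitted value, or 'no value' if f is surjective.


Little Picard bounds the complement of f(ℂ) to at most one point.
e^{−2z} is never zero on ℂ, so -3·e^{−2z} takes every value in ℂ ∖ {0}. Adding -6 shifts the range to ℂ ∖ {-6}. Thus f omits exactly the value -6.

Omitted value: -6.


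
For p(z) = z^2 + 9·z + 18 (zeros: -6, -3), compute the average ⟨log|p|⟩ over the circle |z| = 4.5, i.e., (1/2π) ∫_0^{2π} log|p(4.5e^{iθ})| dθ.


Zeros: -6, -3; r = 4.5.
Inside |z| < r: -3. Outside (|z| ≥ r): -6.
p(0) = 18, so log|p(0)| = log(18) = 2.8904.
Apply Jensen: I(r) = log|p(0)| + Σ_k log(r/|z_k|), summed over zeros inside |z| < r.
  log(r/|z_k|) for z_k = -3: log(4.5/3) = 0.4055
  Outside zeros (-6) contribute nothing to the Jensen sum.
Sum over inside zeros: 0.4055.
I(r) = log|p(0)| + (inside sum) = 2.8904 + 0.4055 = 3.2958.
Note: since some zeros are outside |z| ≤ r, the simplified n·log(r) form does NOT apply — only the inside zeros contribute.

I(r) ≈ 3.2958.


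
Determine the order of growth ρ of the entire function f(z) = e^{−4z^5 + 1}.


|e^{−4z^5 + 1}| = e^{Re(-4·z^5) + 1} ≤ e^{4|z|^5 + 1} = e^{4r^5 + 1} on |z| = r, so ρ ≤ 5. Choosing z on |z|=r so that -4·z^5 is real positive (always possible by picking arg z appropriately) gives |f(z)| = e^{4r^5 + 1}, matching the bound. The additive constant 1 does not affect log log M(r) ~ 5·log r. Hence ρ = 5.
Therefore ρ = 5.

Order ρ = 5.


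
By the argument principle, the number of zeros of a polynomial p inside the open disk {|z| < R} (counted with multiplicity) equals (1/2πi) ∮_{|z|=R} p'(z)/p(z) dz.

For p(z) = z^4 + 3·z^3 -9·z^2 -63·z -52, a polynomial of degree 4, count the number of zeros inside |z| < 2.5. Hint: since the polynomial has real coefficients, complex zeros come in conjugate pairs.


The zeros of p are: -1, (-3 + 2i), (-3 - 2i), 4.
Their magnitudes are: 1, 3.606, 3.606, 4.
Zeros with |z| < R = 2.5: -1.
Count = 1.
By the argument principle, (1/2πi) ∮_{|z|=R} p'(z)/p(z) dz equals exactly this count.

Number of zeros inside |z| < 2.5: 1.


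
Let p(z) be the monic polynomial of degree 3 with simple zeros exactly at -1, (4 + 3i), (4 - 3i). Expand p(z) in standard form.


The polynomial is p(z) = ∏_{α ∈ S} (z − α), where S = {-1, (4 + 3i), (4 - 3i)}.
Expanding the product yields: p(z) = z^3 -7·z^2 + 17·z + 25.
Note conjugate pairs combine to real quadratics: (z − (4+3i))(z − (4−3i)) = z² − 8z + 25.
The resulting polynomial has degree 3 and real coefficients as required.

p(z) = z^3 -7·z^2 + 17·z + 25.


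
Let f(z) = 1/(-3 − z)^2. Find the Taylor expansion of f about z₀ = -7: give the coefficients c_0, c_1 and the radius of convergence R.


Let w = z − z₀, so z = z₀ + w.
Then -3 − z = -3 − (z₀ + w) = (-3 − z₀) − w = 4 − w.
f(z) = 1/(4 − w)^2 = (1/(4)^2) · (1 − w/(4))^{−2}.
By the binomial series (1−u)^{−2} = Σ_{n≥0} C(n+1, 1) u^n for |u|<1, with u = w/(4):
  c_n = C(n+1, 1) / (4)^(n+2).
  c_0 = 1/(4)^2 = 1/16.
  c_1 = 2/(4)^3 = 1/32.
The series is valid for |w/d| < 1, i.e. |z − z₀| < |d|.
Radius of convergence: R = |-3 − z₀| = |4| = 4 (distance from z₀ to the singularity z = -3).

c_0 = 1/16, c_1 = 1/32; R = 4.


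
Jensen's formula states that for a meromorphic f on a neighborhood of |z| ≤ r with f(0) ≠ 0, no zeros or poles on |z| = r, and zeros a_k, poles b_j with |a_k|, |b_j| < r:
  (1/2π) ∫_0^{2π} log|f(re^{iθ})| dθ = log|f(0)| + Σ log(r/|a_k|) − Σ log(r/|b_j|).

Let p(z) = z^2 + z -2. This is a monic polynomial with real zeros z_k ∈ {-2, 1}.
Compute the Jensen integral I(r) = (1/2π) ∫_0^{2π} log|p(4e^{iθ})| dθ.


Zeros: -2, 1; r = 4.
Inside |z| < r: -2, 1. Outside (|z| ≥ r): ∅.
p(0) = -2, so log|p(0)| = log(2) = 0.6931.
Apply Jensen: I(r) = log|p(0)| + Σ_k log(r/|z_k|), summed over zeros inside |z| < r.
  log(r/|z_k|) for z_k = -2: log(4/2) = 0.6931
  log(r/|z_k|) for z_k = 1: log(4/1) = 1.3863
Sum over inside zeros: 2.0794.
I(r) = log|p(0)| + (inside sum) = 0.6931 + 2.0794 = 2.7726.
Closed form (all zeros inside, monic): I(r) = n·log(r) = 2·log(4) = 2.7726. ✓

I(r) ≈ 2.7726.


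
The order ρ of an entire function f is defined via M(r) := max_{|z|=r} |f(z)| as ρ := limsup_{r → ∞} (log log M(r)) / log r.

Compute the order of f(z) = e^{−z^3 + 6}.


|e^{−z^3 + 6}| = e^{Re(-1·z^3) + 6} ≤ e^{1|z|^3 + 6} = e^{1r^3 + 6} on |z| = r, so ρ ≤ 3. Choosing z on |z|=r so that -1·z^3 is real positive (always possible by picking arg z appropriately) gives |f(z)| = e^{1r^3 + 6}, matching the bound. The additive constant 6 does not affect log log M(r) ~ 3·log r. Hence ρ = 3.
Therefore ρ = 3.

Order ρ = 3.


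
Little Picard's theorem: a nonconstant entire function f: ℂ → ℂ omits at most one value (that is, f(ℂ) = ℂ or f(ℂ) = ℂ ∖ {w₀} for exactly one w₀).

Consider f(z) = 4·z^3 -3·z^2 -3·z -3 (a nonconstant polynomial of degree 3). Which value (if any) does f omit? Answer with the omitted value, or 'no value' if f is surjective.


Little Picard bounds the complement of f(ℂ) to at most one point.
For every w ∈ ℂ, the equation p(z) − w = 0 is a nonconstant polynomial in z and hence has at least one root by the fundamental theorem of algebra. So p is surjective onto ℂ, omitting no value.

Omitted value: no value.


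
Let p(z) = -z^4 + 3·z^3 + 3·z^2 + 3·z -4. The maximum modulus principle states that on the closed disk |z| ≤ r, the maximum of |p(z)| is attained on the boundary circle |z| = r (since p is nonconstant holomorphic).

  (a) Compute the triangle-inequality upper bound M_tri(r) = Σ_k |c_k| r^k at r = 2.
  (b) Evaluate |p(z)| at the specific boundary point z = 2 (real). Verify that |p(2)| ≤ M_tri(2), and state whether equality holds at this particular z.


Coefficients: c_0 = -4, c_1 = 3, c_2 = 3, c_3 = 3, c_4 = -1. Radius r = 2.
Part (a). Triangle bound: M_tri(r) = Σ_k |c_k| r^k
  = |-4|·2^0 + |3|·2^1 + |3|·2^2 + |3|·2^3 + |-1|·2^4
  = 4 + 6 + 12 + 24 + 16 = 62.
This bounds M(r) := max_{|z|=r} |p(z)| from above; equality holds iff all terms c_k z^k can be made to align in phase at a single z on |z|=r.
Part (b). At z = 2 (real, on the circle |z| = r):
  p(2) = (-4)·2^0 + (3)·2^1 + (3)·2^2 + (3)·2^3 + (-1)·2^4 = 22.
  |p(2)| = 22.
Check: |p(2)| = 22 ≤ 62 = M_tri(2). ✓ Equality does not hold at z = 2 (the coefficients have mixed signs, so the terms do not all align in phase there).

M_tri(2) = 62; |p(2)| = 22; equality at z=2: no.


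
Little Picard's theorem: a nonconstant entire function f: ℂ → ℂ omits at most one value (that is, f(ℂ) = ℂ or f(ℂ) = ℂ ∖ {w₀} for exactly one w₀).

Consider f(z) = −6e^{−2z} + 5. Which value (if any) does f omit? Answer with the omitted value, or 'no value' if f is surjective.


Little Picard bounds the complement of f(ℂ) to at most one point.
e^{−2z} is never zero on ℂ, so -6·e^{−2z} takes every value in ℂ ∖ {0}. Adding 5 shifts the range to ℂ ∖ {5}. Thus f omits exactly the value 5.

Omitted value: 5.


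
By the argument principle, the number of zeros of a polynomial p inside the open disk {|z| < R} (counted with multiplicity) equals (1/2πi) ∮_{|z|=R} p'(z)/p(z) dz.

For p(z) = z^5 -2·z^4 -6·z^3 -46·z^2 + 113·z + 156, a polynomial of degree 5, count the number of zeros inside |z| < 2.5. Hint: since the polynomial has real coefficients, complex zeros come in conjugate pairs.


The zeros of p are: 4, -1, (-2 + 3i), (-2 - 3i), 3.
Their magnitudes are: 4, 1, 3.606, 3.606, 3.
Zeros with |z| < R = 2.5: -1.
Count = 1.
By the argument principle, (1/2πi) ∮_{|z|=R} p'(z)/p(z) dz equals exactly this count.

Number of zeros inside |z| < 2.5: 1.


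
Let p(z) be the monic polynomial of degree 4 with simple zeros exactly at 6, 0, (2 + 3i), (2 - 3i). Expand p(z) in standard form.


The polynomial is p(z) = ∏_{α ∈ S} (z − α), where S = {6, 0, (2 + 3i), (2 - 3i)}.
Expanding the product yields: p(z) = z^4 -10·z^3 + 37·z^2 -78·z.
Note conjugate pairs combine to real quadratics: (z − (2+3i))(z − (2−3i)) = z² − 4z + 13.
The resulting polynomial has degree 4 and real coefficients as required.

p(z) = z^4 -10·z^3 + 37·z^2 -78·z.


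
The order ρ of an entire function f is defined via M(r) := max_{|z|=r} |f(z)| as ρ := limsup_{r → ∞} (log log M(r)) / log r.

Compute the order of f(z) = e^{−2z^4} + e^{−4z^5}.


Each summand is entire of order 4 and 5 respectively (as in the single-exponential case). The order of a sum is at most the max of the orders, so ρ ≤ 5. For the lower bound: on |z|=r choose arg z so that -4z^5 is real positive; then |e^{-4z^5}| = e^{4r^5} while |e^{-2z^4}| ≤ e^{2r^4} = o(e^{4r^5}). So |f| ≥ e^{4r^5}(1 − o(1)) and ρ ≥ 5. Hence ρ = max(4, 5) = 5.
Therefore ρ = 5.

Order ρ = 5.


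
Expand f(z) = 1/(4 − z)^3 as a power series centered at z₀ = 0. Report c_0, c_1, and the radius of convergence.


Let w = z − z₀, so z = z₀ + w.
Then 4 − z = 4 − (z₀ + w) = (4 − z₀) − w = 4 − w.
f(z) = 1/(4 − w)^3 = (1/(4)^3) · (1 − w/(4))^{−3}.
By the binomial series (1−u)^{−3} = Σ_{n≥0} C(n+2, 2) u^n for |u|<1, with u = w/(4):
  c_n = C(n+2, 2) / (4)^(n+3).
  c_0 = 1/(4)^3 = 1/64.
  c_1 = 3/(4)^4 = 3/256.
The series is valid for |w/d| < 1, i.e. |z − z₀| < |d|.
Radius of convergence: R = |4 − z₀| = |4| = 4 (distance from z₀ to the singularity z = 4).

c_0 = 1/64, c_1 = 3/256; R = 4.


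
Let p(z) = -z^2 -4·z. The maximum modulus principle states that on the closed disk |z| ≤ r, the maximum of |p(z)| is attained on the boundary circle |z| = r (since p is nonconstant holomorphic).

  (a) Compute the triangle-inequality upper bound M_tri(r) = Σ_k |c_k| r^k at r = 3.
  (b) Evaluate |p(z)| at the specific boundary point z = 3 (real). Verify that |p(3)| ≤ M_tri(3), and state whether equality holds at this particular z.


Coefficients: c_0 = 0, c_1 = -4, c_2 = -1. Radius r = 3.
Part (a). Triangle bound: M_tri(r) = Σ_k |c_k| r^k
  = |0|·3^0 + |-4|·3^1 + |-1|·3^2
  = 0 + 12 + 9 = 21.
This bounds M(r) := max_{|z|=r} |p(z)| from above; equality holds iff all terms c_k z^k can be made to align in phase at a single z on |z|=r.
Part (b). At z = 3 (real, on the circle |z| = r):
  p(3) = (0)·3^0 + (-4)·3^1 + (-1)·3^2 = -21.
  |p(3)| = 21.
Since all nonzero coefficients share the same sign, |p(3)| = 21 = M_tri(3); the triangle bound is attained at z = 3, so in fact M(r) = 21.

M_tri(3) = 21; |p(3)| = 21; equality at z=3: yes.


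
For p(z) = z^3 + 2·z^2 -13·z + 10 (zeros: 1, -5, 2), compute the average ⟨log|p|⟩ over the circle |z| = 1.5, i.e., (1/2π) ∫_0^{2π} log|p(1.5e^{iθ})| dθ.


Zeros: -5, 1, 2; r = 1.5.
Inside |z| < r: 1. Outside (|z| ≥ r): -5, 2.
p(0) = 10, so log|p(0)| = log(10) = 2.3026.
Apply Jensen: I(r) = log|p(0)| + Σ_k log(r/|z_k|), summed over zeros inside |z| < r.
  log(r/|z_k|) for z_k = 1: log(1.5/1) = 0.4055
  Outside zeros (-5, 2) contribute nothing to the Jensen sum.
Sum over inside zeros: 0.4055.
I(r) = log|p(0)| + (inside sum) = 2.3026 + 0.4055 = 2.7081.
Note: since some zeros are outside |z| ≤ r, the simplified n·log(r) form does NOT apply — only the inside zeros contribute.

I(r) ≈ 2.7081.


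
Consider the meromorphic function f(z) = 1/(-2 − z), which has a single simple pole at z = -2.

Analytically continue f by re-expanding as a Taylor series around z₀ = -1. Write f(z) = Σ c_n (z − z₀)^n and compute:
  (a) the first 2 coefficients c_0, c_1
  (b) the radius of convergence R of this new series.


Let w = z − z₀, so z = z₀ + w.
Then -2 − z = -2 − (z₀ + w) = (-2 − z₀) − w = -1 − w.
f(z) = 1/(-1 − w) = (1/(-1)) · 1/(1 − w/(-1)) = Σ_{n≥0} w^n / (-1)^(n+1).
So c_n = 1/(-1)^(n+1):
  c_0 = 1/(-1)^1 = -1.
  c_1 = 1/(-1)^2 = 1.
The series is valid for |w/d| < 1, i.e. |z − z₀| < |d|.
Radius of convergence: R = |-2 − z₀| = |-1| = 1 (distance from z₀ to the singularity z = -2).

c_0 = -1, c_1 = 1; R = 1.


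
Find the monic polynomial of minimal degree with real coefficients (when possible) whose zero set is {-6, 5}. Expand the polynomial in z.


The polynomial is p(z) = ∏_{α ∈ S} (z − α), where S = {-6, 5}.
Expanding the product yields: p(z) = z^2 + z -30.
The resulting polynomial has degree 2 and real coefficients as required.

p(z) = z^2 + z -30.


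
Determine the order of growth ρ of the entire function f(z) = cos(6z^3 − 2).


Write cos(w) = (e^{iw} ± e^{−iw})/(2 or 2i), so |cos(w)| ≤ e^{|w|}. With w = 6z^3 − 2, |w| ≤ 6r^3 + 2 on |z|=r, giving M(r) ≤ e^{6r^3 + 2} and ρ ≤ 3. For the lower bound, choose z on |z|=r with 6z^3 purely imaginary of modulus 6r^3; then |cos(6z^3 − 2)| grows like e^{6r^3}/2, so ρ ≥ 3. Hence ρ = 3.
Therefore ρ = 3.

Order ρ = 3.


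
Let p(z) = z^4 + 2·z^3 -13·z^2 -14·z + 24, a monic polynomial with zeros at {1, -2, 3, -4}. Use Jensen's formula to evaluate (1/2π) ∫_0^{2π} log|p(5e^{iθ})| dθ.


Zeros: -4, -2, 1, 3; r = 5.
Inside |z| < r: -4, -2, 1, 3. Outside (|z| ≥ r): ∅.
p(0) = 24, so log|p(0)| = log(24) = 3.1781.
Apply Jensen: I(r) = log|p(0)| + Σ_k log(r/|z_k|), summed over zeros inside |z| < r.
  log(r/|z_k|) for z_k = 1: log(5/1) = 1.6094
  log(r/|z_k|) for z_k = -2: log(5/2) = 0.9163
  log(r/|z_k|) for z_k = 3: log(5/3) = 0.5108
  log(r/|z_k|) for z_k = -4: log(5/4) = 0.2231
Sum over inside zeros: 3.2597.
I(r) = log|p(0)| + (inside sum) = 3.1781 + 3.2597 = 6.4378.
Closed form (all zeros inside, monic): I(r) = n·log(r) = 4·log(5) = 6.4378. ✓

I(r) ≈ 6.4378.


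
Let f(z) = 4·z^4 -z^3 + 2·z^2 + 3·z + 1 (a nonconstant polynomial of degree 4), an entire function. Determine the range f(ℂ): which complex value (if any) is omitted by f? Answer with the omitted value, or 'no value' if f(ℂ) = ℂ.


Little Picard bounds the complement of f(ℂ) to at most one point.
For every w ∈ ℂ, the equation p(z) − w = 0 is a nonconstant polynomial in z and hence has at least one root by the fundamental theorem of algebra. So p is surjective onto ℂ, omitting no value.

Omitted value: no value.


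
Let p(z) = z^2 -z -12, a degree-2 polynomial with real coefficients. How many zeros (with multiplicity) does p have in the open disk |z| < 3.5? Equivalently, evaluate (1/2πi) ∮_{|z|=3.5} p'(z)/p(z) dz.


The zeros of p are: 4, -3.
Their magnitudes are: 4, 3.
Zeros with |z| < R = 3.5: -3.
Count = 1.
By the argument principle, (1/2πi) ∮_{|z|=R} p'(z)/p(z) dz equals exactly this count.

Number of zeros inside |z| < 3.5: 1.


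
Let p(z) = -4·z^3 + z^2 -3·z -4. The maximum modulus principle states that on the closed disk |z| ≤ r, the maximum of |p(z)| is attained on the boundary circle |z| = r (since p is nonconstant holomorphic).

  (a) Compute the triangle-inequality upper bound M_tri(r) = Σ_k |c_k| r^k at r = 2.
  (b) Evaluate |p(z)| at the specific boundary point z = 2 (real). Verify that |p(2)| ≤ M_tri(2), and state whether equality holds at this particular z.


Coefficients: c_0 = -4, c_1 = -3, c_2 = 1, c_3 = -4. Radius r = 2.
Part (a). Triangle bound: M_tri(r) = Σ_k |c_k| r^k
  = |-4|·2^0 + |-3|·2^1 + |1|·2^2 + |-4|·2^3
  = 4 + 6 + 4 + 32 = 46.
This bounds M(r) := max_{|z|=r} |p(z)| from above; equality holds iff all terms c_k z^k can be made to align in phase at a single z on |z|=r.
Part (b). At z = 2 (real, on the circle |z| = r):
  p(2) = (-4)·2^0 + (-3)·2^1 + (1)·2^2 + (-4)·2^3 = -38.
  |p(2)| = 38.
Check: |p(2)| = 38 ≤ 46 = M_tri(2). ✓ Equality does not hold at z = 2 (the coefficients have mixed signs, so the terms do not all align in phase there).

M_tri(2) = 46; |p(2)| = 38; equality at z=2: no.


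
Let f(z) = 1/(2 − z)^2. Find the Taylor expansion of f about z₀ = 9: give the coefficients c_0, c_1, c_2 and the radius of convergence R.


Let w = z − z₀, so z = z₀ + w.
Then 2 − z = 2 − (z₀ + w) = (2 − z₀) − w = -7 − w.
f(z) = 1/(-7 − w)^2 = (1/(-7)^2) · (1 − w/(-7))^{−2}.
By the binomial series (1−u)^{−2} = Σ_{n≥0} C(n+1, 1) u^n for |u|<1, with u = w/(-7):
  c_n = C(n+1, 1) / (-7)^(n+2).
  c_0 = 1/(-7)^2 = 1/49.
  c_1 = 2/(-7)^3 = -2/343.
  c_2 = 3/(-7)^4 = 3/2401.
The series is valid for |w/d| < 1, i.e. |z − z₀| < |d|.
Radius of convergence: R = |2 − z₀| = |-7| = 7 (distance from z₀ to the singularity z = 2).

c_0 = 1/49, c_1 = -2/343, c_2 = 3/2401; R = 7.


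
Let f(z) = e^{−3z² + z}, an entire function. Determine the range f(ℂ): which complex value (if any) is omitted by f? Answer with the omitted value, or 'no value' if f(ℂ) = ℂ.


Little Picard bounds the complement of f(ℂ) to at most one point.
The exponent g(z) = −3z² + z is a nonconstant polynomial, hence surjective onto ℂ. So e^{g(z)} takes every value in {e^w : w ∈ ℂ} = ℂ ∖ {0}. Adding 0 shifts the range to ℂ ∖ {0}. f omits exactly 0.

Omitted value: 0.


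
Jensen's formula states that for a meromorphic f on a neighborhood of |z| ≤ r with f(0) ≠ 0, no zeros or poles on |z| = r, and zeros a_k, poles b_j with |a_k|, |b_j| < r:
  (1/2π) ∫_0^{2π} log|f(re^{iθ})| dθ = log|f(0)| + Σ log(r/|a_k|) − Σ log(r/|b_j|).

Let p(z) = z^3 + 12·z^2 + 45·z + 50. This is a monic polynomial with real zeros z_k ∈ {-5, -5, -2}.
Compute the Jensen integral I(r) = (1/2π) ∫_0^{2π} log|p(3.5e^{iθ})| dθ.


Zeros: -5, -5, -2; r = 3.5.
Inside |z| < r: -2. Outside (|z| ≥ r): -5, -5.
p(0) = 50, so log|p(0)| = log(50) = 3.9120.
Apply Jensen: I(r) = log|p(0)| + Σ_k log(r/|z_k|), summed over zeros inside |z| < r.
  log(r/|z_k|) for z_k = -2: log(3.5/2) = 0.5596
  Outside zeros (-5, -5) contribute nothing to the Jensen sum.
Sum over inside zeros: 0.5596.
I(r) = log|p(0)| + (inside sum) = 3.9120 + 0.5596 = 4.4716.
Note: since some zeros are outside |z| ≤ r, the simplified n·log(r) form does NOT apply — only the inside zeros contribute.

I(r) ≈ 4.4716.


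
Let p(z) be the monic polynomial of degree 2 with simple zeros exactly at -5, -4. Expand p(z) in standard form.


The polynomial is p(z) = ∏_{α ∈ S} (z − α), where S = {-5, -4}.
Expanding the product yields: p(z) = z^2 + 9·z + 20.
The resulting polynomial has degree 2 and real coefficients as required.

p(z) = z^2 + 9·z + 20.


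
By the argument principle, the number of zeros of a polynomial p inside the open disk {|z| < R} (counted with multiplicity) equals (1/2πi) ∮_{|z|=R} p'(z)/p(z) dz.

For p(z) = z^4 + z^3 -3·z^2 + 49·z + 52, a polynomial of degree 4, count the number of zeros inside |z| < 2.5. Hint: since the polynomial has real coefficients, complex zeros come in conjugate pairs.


The zeros of p are: (2 + 3i), (2 - 3i), -4, -1.
Their magnitudes are: 3.606, 3.606, 4, 1.
Zeros with |z| < R = 2.5: -1.
Count = 1.
By the argument principle, (1/2πi) ∮_{|z|=R} p'(z)/p(z) dz equals exactly this count.

Number of zeros inside |z| < 2.5: 1.


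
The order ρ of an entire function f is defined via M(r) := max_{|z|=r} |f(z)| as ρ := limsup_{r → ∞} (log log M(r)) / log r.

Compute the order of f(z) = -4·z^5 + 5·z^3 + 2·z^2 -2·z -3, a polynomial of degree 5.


|f(z)| ≤ Σ|c_k|·r^k = O(r^5) as r → ∞. Polynomial growth is O(e^{r^ε}) for every ε > 0 (since r^5/e^{r^ε} → 0), so ρ ≤ ε for all ε > 0, i.e. ρ = 0. Every nonconstant polynomial has order 0.
Therefore ρ = 0.

Order ρ = 0.


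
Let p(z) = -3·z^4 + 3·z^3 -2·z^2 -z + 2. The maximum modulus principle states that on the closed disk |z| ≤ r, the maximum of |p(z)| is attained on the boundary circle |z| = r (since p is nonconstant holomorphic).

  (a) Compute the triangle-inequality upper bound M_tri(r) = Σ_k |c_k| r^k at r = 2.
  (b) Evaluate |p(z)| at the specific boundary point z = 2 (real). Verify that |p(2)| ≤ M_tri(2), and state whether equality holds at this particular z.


Coefficients: c_0 = 2, c_1 = -1, c_2 = -2, c_3 = 3, c_4 = -3. Radius r = 2.
Part (a). Triangle bound: M_tri(r) = Σ_k |c_k| r^k
  = |2|·2^0 + |-1|·2^1 + |-2|·2^2 + |3|·2^3 + |-3|·2^4
  = 2 + 2 + 8 + 24 + 48 = 84.
This bounds M(r) := max_{|z|=r} |p(z)| from above; equality holds iff all terms c_k z^k can be made to align in phase at a single z on |z|=r.
Part (b). At z = 2 (real, on the circle |z| = r):
  p(2) = (2)·2^0 + (-1)·2^1 + (-2)·2^2 + (3)·2^3 + (-3)·2^4 = -32.
  |p(2)| = 32.
Check: |p(2)| = 32 ≤ 84 = M_tri(2). ✓ Equality does not hold at z = 2 (the coefficients have mixed signs, so the terms do not all align in phase there).

M_tri(2) = 84; |p(2)| = 32; equality at z=2: no.


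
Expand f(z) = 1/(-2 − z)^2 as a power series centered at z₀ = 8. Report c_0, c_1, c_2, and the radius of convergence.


Let w = z − z₀, so z = z₀ + w.
Then -2 − z = -2 − (z₀ + w) = (-2 − z₀) − w = -10 − w.
f(z) = 1/(-10 − w)^2 = (1/(-10)^2) · (1 − w/(-10))^{−2}.
By the binomial series (1−u)^{−2} = Σ_{n≥0} C(n+1, 1) u^n for |u|<1, with u = w/(-10):
  c_n = C(n+1, 1) / (-10)^(n+2).
  c_0 = 1/(-10)^2 = 1/100.
  c_1 = 2/(-10)^3 = -1/500.
  c_2 = 3/(-10)^4 = 3/10000.
The series is valid for |w/d| < 1, i.e. |z − z₀| < |d|.
Radius of convergence: R = |-2 − z₀| = |-10| = 10 (distance from z₀ to the singularity z = -2).

c_0 = 1/100, c_1 = -1/500, c_2 = 3/10000; R = 10.


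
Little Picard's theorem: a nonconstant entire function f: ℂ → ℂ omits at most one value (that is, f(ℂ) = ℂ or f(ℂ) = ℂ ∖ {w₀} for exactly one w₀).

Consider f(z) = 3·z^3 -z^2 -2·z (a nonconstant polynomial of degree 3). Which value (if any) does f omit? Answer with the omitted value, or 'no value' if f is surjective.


Little Picard bounds the complement of f(ℂ) to at most one point.
For every w ∈ ℂ, the equation p(z) − w = 0 is a nonconstant polynomial in z and hence has at least one root by the fundamental theorem of algebra. So p is surjective onto ℂ, omitting no value.

Omitted value: no value.
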